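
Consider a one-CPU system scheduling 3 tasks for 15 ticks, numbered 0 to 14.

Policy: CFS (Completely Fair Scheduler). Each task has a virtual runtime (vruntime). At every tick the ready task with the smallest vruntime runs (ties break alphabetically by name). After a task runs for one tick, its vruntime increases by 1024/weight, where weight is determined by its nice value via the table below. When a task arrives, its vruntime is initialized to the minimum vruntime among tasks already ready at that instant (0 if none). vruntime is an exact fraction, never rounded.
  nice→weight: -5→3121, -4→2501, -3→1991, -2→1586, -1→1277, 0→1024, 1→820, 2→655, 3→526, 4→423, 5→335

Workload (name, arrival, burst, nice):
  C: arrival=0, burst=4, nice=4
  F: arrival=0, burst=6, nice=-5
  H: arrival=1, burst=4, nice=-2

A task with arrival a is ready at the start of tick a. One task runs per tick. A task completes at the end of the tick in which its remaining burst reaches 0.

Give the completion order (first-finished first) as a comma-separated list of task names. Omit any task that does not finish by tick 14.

t=0: vr[C=0 F=0] → run C
t=1: vr[C=1024/423 F=0 H=0] → run F
t=2: vr[C=1024/423 F=1024/3121 H=0] → run H
t=3: vr[C=1024/423 F=1024/3121 H=512/793] → run F
t=4: vr[C=1024/423 F=2048/3121 H=512/793] → run H
t=5: vr[C=1024/423 F=2048/3121 H=1024/793] → run F
t=6: vr[C=1024/423 F=3072/3121 H=1024/793] → run F
t=7: vr[C=1024/423 F=4096/3121 H=1024/793] → run H
t=8: vr[C=1024/423 F=4096/3121 H=1536/793] → run F
t=9: vr[C=1024/423 F=5120/3121 H=1536/793] → run F
t=10: vr[C=1024/423 H=1536/793] → run H
t=11: vr[C=1024/423] → run C
t=12: vr[C=2048/423] → run C
t=13: vr[C=1024/141] → run C
t=14: (idle)

completion order = F, H, C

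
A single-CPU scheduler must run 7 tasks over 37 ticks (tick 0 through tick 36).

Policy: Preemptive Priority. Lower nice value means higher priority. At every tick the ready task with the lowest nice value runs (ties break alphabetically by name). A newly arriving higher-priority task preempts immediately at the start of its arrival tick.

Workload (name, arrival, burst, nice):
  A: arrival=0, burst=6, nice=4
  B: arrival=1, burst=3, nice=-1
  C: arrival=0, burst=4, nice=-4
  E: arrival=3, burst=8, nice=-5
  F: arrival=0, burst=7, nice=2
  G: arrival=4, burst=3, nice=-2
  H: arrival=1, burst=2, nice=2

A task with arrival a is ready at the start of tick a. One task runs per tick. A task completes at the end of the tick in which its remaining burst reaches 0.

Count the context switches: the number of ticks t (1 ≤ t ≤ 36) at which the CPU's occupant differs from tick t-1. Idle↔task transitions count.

context switches = 8

t=0: ready={A,C,F} → run C
t=1: ready={A,B,C,F,H} → run C
t=2: ready={A,B,C,F,H} → run C
t=3: ready={A,B,C,E,F,H} → run E
t=4: ready={A,B,C,E,F,G,H} → run E
t=5: ready={A,B,C,E,F,G,H} → run E
t=6: ready={A,B,C,E,F,G,H} → run E
t=7: ready={A,B,C,E,F,G,H} → run E
t=8: ready={A,B,C,E,F,G,H} → run E
t=9: ready={A,B,C,E,F,G,H} → run E
t=10: ready={A,B,C,E,F,G,H} → run E
t=11: ready={A,B,C,F,G,H} → run C
t=12: ready={A,B,F,G,H} → run G
t=13: ready={A,B,F,G,H} → run G
t=14: ready={A,B,F,G,H} → run G
t=15: ready={A,B,F,H} → run B
t=16: ready={A,B,F,H} → run B
t=17: ready={A,B,F,H} → run B
t=18: ready={A,F,H} → run F
t=19: ready={A,F,H} → run F
t=20: ready={A,F,H} → run F
t=21: ready={A,F,H} → run F
t=22: ready={A,F,H} → run F
t=23: ready={A,F,H} → run F
t=24: ready={A,F,H} → run F
t=25: ready={A,H} → run H
t=26: ready={A,H} → run H
t=27: ready={A} → run A
t=28: ready={A} → run A
t=29: ready={A} → run A
t=30: ready={A} → run A
t=31: ready={A} → run A
t=32: ready={A} → run A
t=33: (idle)
t=34: (idle)
t=35: (idle)
t=36: (idle)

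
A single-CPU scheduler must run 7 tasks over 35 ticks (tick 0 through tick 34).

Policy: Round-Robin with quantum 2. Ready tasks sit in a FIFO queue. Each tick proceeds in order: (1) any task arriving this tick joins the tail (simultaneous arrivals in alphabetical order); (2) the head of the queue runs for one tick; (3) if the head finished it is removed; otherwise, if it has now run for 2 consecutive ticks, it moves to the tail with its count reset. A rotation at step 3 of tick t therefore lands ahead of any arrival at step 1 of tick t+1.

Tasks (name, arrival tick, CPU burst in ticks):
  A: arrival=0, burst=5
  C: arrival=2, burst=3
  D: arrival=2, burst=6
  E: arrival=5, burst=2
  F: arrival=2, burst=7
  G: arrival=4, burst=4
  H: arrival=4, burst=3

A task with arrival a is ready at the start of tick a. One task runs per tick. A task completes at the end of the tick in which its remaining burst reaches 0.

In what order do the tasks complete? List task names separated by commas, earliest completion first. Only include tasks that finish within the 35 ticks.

completion order = A, E, C, G, H, D, F

t=0: queue=[A] q_used=0 → run A
t=1: queue=[A] q_used=1 → run A
t=2: queue=[A,C,D,F] q_used=0 → run A
t=3: queue=[A,C,D,F] q_used=1 → run A
t=4: queue=[C,D,F,A,G,H] q_used=0 → run C
t=5: queue=[C,D,F,A,G,H,E] q_used=1 → run C
t=6: queue=[D,F,A,G,H,E,C] q_used=0 → run D
t=7: queue=[D,F,A,G,H,E,C] q_used=1 → run D
t=8: queue=[F,A,G,H,E,C,D] q_used=0 → run F
t=9: queue=[F,A,G,H,E,C,D] q_used=1 → run F
t=10: queue=[A,G,H,E,C,D,F] q_used=0 → run A
t=11: queue=[G,H,E,C,D,F] q_used=0 → run G
t=12: queue=[G,H,E,C,D,F] q_used=1 → run G
t=13: queue=[H,E,C,D,F,G] q_used=0 → run H
t=14: queue=[H,E,C,D,F,G] q_used=1 → run H
t=15: queue=[E,C,D,F,G,H] q_used=0 → run E
t=16: queue=[E,C,D,F,G,H] q_used=1 → run E
t=17: queue=[C,D,F,G,H] q_used=0 → run C
t=18: queue=[D,F,G,H] q_used=0 → run D
t=19: queue=[D,F,G,H] q_used=1 → run D
t=20: queue=[F,G,H,D] q_used=0 → run F
t=21: queue=[F,G,H,D] q_used=1 → run F
t=22: queue=[G,H,D,F] q_used=0 → run G
t=23: queue=[G,H,D,F] q_used=1 → run G
t=24: queue=[H,D,F] q_used=0 → run H
t=25: queue=[D,F] q_used=0 → run D
t=26: queue=[D,F] q_used=1 → run D
t=27: queue=[F] q_used=0 → run F
t=28: queue=[F] q_used=1 → run F
t=29: queue=[F] q_used=0 → run F
t=30: (idle)
t=31: (idle)
t=32: (idle)
t=33: (idle)
t=34: (idle)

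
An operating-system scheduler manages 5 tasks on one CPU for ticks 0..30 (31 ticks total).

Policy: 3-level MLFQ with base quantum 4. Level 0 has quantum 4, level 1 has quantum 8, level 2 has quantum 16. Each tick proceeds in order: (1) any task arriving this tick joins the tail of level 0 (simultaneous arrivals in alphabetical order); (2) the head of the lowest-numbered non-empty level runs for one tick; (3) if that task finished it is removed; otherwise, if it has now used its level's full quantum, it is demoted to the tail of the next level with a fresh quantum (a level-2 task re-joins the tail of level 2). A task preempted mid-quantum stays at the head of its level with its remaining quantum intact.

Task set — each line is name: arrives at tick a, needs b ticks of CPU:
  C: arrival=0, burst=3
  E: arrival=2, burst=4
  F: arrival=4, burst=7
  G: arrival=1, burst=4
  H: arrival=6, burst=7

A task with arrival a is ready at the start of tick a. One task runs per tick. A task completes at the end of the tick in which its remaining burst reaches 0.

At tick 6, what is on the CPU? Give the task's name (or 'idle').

running at tick 6 = G

t=0: L0/L1/L2 = C/-/- → run C
t=1: L0/L1/L2 = CG/-/- → run C
t=2: L0/L1/L2 = CGE/-/- → run C
t=3: L0/L1/L2 = GE/-/- → run G
t=4: L0/L1/L2 = GEF/-/- → run G
t=5: L0/L1/L2 = GEF/-/- → run G
t=6: L0/L1/L2 = GEFH/-/- → run G
t=7: L0/L1/L2 = EFH/-/- → run E
t=8: L0/L1/L2 = EFH/-/- → run E
t=9: L0/L1/L2 = EFH/-/- → run E
t=10: L0/L1/L2 = EFH/-/- → run E
t=11: L0/L1/L2 = FH/-/- → run F
t=12: L0/L1/L2 = FH/-/- → run F
t=13: L0/L1/L2 = FH/-/- → run F
t=14: L0/L1/L2 = FH/-/- → run F
t=15: L0/L1/L2 = H/F/- → run H
t=16: L0/L1/L2 = H/F/- → run H
t=17: L0/L1/L2 = H/F/- → run H
t=18: L0/L1/L2 = H/F/- → run H
t=19: L0/L1/L2 = -/FH/- → run F
t=20: L0/L1/L2 = -/FH/- → run F
t=21: L0/L1/L2 = -/FH/- → run F
t=22: L0/L1/L2 = -/H/- → run H
t=23: L0/L1/L2 = -/H/- → run H
t=24: L0/L1/L2 = -/H/- → run H
t=25: (idle)
t=26: (idle)
t=27: (idle)
t=28: (idle)
t=29: (idle)
t=30: (idle)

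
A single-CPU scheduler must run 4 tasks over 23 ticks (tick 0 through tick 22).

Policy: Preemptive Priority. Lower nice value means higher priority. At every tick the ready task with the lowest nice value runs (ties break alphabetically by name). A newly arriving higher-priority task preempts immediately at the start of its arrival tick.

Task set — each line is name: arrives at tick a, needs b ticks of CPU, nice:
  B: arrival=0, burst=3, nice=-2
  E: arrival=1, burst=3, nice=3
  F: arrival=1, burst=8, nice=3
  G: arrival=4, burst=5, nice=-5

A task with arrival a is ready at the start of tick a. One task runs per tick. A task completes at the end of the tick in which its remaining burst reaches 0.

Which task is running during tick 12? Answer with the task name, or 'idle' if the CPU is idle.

t=0: ready={B} → run B
t=1: ready={B,E,F} → run B
t=2: ready={B,E,F} → run B
t=3: ready={E,F} → run E
t=4: ready={E,F,G} → run G
t=5: ready={E,F,G} → run G
t=6: ready={E,F,G} → run G
t=7: ready={E,F,G} → run G
t=8: ready={E,F,G} → run G
t=9: ready={E,F} → run E
t=10: ready={E,F} → run E
t=11: ready={F} → run F
t=12: ready={F} → run F
t=13: ready={F} → run F
t=14: ready={F} → run F
t=15: ready={F} → run F
t=16: ready={F} → run F
t=17: ready={F} → run F
t=18: ready={F} → run F
t=19: (idle)
t=20: (idle)
t=21: (idle)
t=22: (idle)

running at tick 12 = F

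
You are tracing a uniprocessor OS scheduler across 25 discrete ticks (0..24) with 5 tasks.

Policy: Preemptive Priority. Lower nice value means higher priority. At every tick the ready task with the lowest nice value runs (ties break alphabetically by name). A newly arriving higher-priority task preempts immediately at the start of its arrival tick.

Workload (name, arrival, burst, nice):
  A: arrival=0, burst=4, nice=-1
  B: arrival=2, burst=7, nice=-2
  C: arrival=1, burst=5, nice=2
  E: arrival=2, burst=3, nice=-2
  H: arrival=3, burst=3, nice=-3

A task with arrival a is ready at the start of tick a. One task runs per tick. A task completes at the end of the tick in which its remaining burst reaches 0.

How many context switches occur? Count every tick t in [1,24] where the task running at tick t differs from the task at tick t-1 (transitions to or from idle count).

context switches = 7

t=0: ready={A} → run A
t=1: ready={A,C} → run A
t=2: ready={A,B,C,E} → run B
t=3: ready={A,B,C,E,H} → run H
t=4: ready={A,B,C,E,H} → run H
t=5: ready={A,B,C,E,H} → run H
t=6: ready={A,B,C,E} → run B
t=7: ready={A,B,C,E} → run B
t=8: ready={A,B,C,E} → run B
t=9: ready={A,B,C,E} → run B
t=10: ready={A,B,C,E} → run B
t=11: ready={A,B,C,E} → run B
t=12: ready={A,C,E} → run E
t=13: ready={A,C,E} → run E
t=14: ready={A,C,E} → run E
t=15: ready={A,C} → run A
t=16: ready={A,C} → run A
t=17: ready={C} → run C
t=18: ready={C} → run C
t=19: ready={C} → run C
t=20: ready={C} → run C
t=21: ready={C} → run C
t=22: (idle)
t=23: (idle)
t=24: (idle)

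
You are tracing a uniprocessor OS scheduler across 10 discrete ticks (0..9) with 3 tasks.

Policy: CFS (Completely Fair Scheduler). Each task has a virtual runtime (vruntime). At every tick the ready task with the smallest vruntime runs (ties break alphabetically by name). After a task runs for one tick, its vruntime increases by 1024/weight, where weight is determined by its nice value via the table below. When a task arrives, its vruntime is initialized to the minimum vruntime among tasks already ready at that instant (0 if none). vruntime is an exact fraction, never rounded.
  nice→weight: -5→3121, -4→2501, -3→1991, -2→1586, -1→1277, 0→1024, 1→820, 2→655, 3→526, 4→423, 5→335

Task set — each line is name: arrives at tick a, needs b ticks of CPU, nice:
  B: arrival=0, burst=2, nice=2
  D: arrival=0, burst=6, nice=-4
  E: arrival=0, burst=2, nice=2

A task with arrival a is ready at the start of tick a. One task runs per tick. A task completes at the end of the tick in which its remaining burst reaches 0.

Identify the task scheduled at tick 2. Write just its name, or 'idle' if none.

running at tick 2 = E

t=0: vr[B=0 D=0 E=0] → run B
t=1: vr[B=1024/655 D=0 E=0] → run D
t=2: vr[B=1024/655 D=1024/2501 E=0] → run E
t=3: vr[B=1024/655 D=1024/2501 E=1024/655] → run D
t=4: vr[B=1024/655 D=2048/2501 E=1024/655] → run D
t=5: vr[B=1024/655 D=3072/2501 E=1024/655] → run D
t=6: vr[B=1024/655 D=4096/2501 E=1024/655] → run B
t=7: vr[D=4096/2501 E=1024/655] → run E
t=8: vr[D=4096/2501] → run D
t=9: vr[D=5120/2501] → run D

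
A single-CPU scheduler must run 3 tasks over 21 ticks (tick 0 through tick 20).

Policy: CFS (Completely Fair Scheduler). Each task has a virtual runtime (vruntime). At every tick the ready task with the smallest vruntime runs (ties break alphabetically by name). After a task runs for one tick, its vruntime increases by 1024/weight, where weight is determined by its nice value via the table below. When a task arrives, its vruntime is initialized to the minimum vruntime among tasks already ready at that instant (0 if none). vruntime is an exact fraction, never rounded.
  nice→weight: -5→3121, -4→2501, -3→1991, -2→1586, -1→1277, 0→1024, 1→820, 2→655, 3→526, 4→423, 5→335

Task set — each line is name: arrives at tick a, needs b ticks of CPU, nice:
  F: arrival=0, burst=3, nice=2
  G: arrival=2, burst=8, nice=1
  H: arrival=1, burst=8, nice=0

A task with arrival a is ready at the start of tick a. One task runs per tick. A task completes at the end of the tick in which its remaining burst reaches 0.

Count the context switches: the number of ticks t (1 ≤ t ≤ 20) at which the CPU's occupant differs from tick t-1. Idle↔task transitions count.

context switches = 15

t=0: vr[F=0] → run F
t=1: vr[F=1024/655 H=1024/655] → run F
t=2: vr[F=2048/655 G=1024/655 H=1024/655] → run G
t=3: vr[F=2048/655 G=15104/5371 H=1024/655] → run H
t=4: vr[F=2048/655 G=15104/5371 H=1679/655] → run H
t=5: vr[F=2048/655 G=15104/5371 H=2334/655] → run G
t=6: vr[F=2048/655 G=109056/26855 H=2334/655] → run F
t=7: vr[G=109056/26855 H=2334/655] → run H
t=8: vr[G=109056/26855 H=2989/655] → run G
t=9: vr[G=142592/26855 H=2989/655] → run H
t=10: vr[G=142592/26855 H=3644/655] → run G
t=11: vr[G=176128/26855 H=3644/655] → run H
t=12: vr[G=176128/26855 H=4299/655] → run G
t=13: vr[G=209664/26855 H=4299/655] → run H
t=14: vr[G=209664/26855 H=4954/655] → run H
t=15: vr[G=209664/26855 H=5609/655] → run G
t=16: vr[G=48640/5371 H=5609/655] → run H
t=17: vr[G=48640/5371] → run G
t=18: vr[G=276736/26855] → run G
t=19: (idle)
t=20: (idle)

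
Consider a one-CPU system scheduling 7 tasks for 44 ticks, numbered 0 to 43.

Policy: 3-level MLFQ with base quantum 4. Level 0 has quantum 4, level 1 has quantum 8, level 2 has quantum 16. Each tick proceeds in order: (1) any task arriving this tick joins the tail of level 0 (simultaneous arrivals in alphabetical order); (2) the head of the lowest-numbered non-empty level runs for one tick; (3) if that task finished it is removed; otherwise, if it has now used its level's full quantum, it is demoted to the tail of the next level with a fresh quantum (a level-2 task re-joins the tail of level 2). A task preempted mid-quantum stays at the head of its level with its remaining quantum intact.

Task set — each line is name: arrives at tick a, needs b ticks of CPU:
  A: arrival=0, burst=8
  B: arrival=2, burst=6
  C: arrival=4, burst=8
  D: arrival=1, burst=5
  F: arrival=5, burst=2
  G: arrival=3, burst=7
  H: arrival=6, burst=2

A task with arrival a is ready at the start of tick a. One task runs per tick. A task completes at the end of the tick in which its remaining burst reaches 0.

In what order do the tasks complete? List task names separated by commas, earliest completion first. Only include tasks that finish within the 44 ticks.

t=0: L0/L1/L2 = A/-/- → run A
t=1: L0/L1/L2 = AD/-/- → run A
t=2: L0/L1/L2 = ADB/-/- → run A
t=3: L0/L1/L2 = ADBG/-/- → run A
t=4: L0/L1/L2 = DBGC/A/- → run D
t=5: L0/L1/L2 = DBGCF/A/- → run D
t=6: L0/L1/L2 = DBGCFH/A/- → run D
t=7: L0/L1/L2 = DBGCFH/A/- → run D
t=8: L0/L1/L2 = BGCFH/AD/- → run B
t=9: L0/L1/L2 = BGCFH/AD/- → run B
t=10: L0/L1/L2 = BGCFH/AD/- → run B
t=11: L0/L1/L2 = BGCFH/AD/- → run B
t=12: L0/L1/L2 = GCFH/ADB/- → run G
t=13: L0/L1/L2 = GCFH/ADB/- → run G
t=14: L0/L1/L2 = GCFH/ADB/- → run G
t=15: L0/L1/L2 = GCFH/ADB/- → run G
t=16: L0/L1/L2 = CFH/ADBG/- → run C
t=17: L0/L1/L2 = CFH/ADBG/- → run C
t=18: L0/L1/L2 = CFH/ADBG/- → run C
t=19: L0/L1/L2 = CFH/ADBG/- → run C
t=20: L0/L1/L2 = FH/ADBGC/- → run F
t=21: L0/L1/L2 = FH/ADBGC/- → run F
t=22: L0/L1/L2 = H/ADBGC/- → run H
t=23: L0/L1/L2 = H/ADBGC/- → run H
t=24: L0/L1/L2 = -/ADBGC/- → run A
t=25: L0/L1/L2 = -/ADBGC/- → run A
t=26: L0/L1/L2 = -/ADBGC/- → run A
t=27: L0/L1/L2 = -/ADBGC/- → run A
t=28: L0/L1/L2 = -/DBGC/- → run D
t=29: L0/L1/L2 = -/BGC/- → run B
t=30: L0/L1/L2 = -/BGC/- → run B
t=31: L0/L1/L2 = -/GC/- → run G
t=32: L0/L1/L2 = -/GC/- → run G
t=33: L0/L1/L2 = -/GC/- → run G
t=34: L0/L1/L2 = -/C/- → run C
t=35: L0/L1/L2 = -/C/- → run C
t=36: L0/L1/L2 = -/C/- → run C
t=37: L0/L1/L2 = -/C/- → run C
t=38: (idle)
t=39: (idle)
t=40: (idle)
t=41: (idle)
t=42: (idle)
t=43: (idle)

completion order = F, H, A, D, B, G, C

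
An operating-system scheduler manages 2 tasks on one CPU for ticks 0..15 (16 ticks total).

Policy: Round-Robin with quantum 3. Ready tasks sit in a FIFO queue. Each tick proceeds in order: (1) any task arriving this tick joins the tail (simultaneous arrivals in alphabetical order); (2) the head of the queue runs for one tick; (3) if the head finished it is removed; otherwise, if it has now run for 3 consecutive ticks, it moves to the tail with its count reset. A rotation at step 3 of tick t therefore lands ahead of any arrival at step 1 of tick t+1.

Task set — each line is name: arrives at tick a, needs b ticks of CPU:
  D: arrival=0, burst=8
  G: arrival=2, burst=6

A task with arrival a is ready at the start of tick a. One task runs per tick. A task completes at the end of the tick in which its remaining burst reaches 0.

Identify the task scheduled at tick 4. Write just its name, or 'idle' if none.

running at tick 4 = G

t=0: queue=[D] q_used=0 → run D
t=1: queue=[D] q_used=1 → run D
t=2: queue=[D,G] q_used=2 → run D
t=3: queue=[G,D] q_used=0 → run G
t=4: queue=[G,D] q_used=1 → run G
t=5: queue=[G,D] q_used=2 → run G
t=6: queue=[D,G] q_used=0 → run D
t=7: queue=[D,G] q_used=1 → run D
t=8: queue=[D,G] q_used=2 → run D
t=9: queue=[G,D] q_used=0 → run G
t=10: queue=[G,D] q_used=1 → run G
t=11: queue=[G,D] q_used=2 → run G
t=12: queue=[D] q_used=0 → run D
t=13: queue=[D] q_used=1 → run D
t=14: (idle)
t=15: (idle)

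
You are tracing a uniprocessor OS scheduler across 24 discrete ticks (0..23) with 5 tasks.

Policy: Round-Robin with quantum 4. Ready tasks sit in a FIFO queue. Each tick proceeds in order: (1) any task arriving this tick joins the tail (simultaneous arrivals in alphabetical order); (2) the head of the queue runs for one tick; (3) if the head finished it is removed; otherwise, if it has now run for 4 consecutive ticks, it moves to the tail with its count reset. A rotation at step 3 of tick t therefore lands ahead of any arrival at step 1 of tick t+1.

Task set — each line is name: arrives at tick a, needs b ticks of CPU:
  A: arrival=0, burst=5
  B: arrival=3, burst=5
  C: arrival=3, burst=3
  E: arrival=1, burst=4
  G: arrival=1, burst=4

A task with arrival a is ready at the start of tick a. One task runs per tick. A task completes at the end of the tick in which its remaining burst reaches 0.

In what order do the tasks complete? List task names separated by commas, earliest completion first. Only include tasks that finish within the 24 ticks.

t=0: queue=[A] q_used=0 → run A
t=1: queue=[A,E,G] q_used=1 → run A
t=2: queue=[A,E,G] q_used=2 → run A
t=3: queue=[A,E,G,B,C] q_used=3 → run A
t=4: queue=[E,G,B,C,A] q_used=0 → run E
t=5: queue=[E,G,B,C,A] q_used=1 → run E
t=6: queue=[E,G,B,C,A] q_used=2 → run E
t=7: queue=[E,G,B,C,A] q_used=3 → run E
t=8: queue=[G,B,C,A] q_used=0 → run G
t=9: queue=[G,B,C,A] q_used=1 → run G
t=10: queue=[G,B,C,A] q_used=2 → run G
t=11: queue=[G,B,C,A] q_used=3 → run G
t=12: queue=[B,C,A] q_used=0 → run B
t=13: queue=[B,C,A] q_used=1 → run B
t=14: queue=[B,C,A] q_used=2 → run B
t=15: queue=[B,C,A] q_used=3 → run B
t=16: queue=[C,A,B] q_used=0 → run C
t=17: queue=[C,A,B] q_used=1 → run C
t=18: queue=[C,A,B] q_used=2 → run C
t=19: queue=[A,B] q_used=0 → run A
t=20: queue=[B] q_used=0 → run B
t=21: (idle)
t=22: (idle)
t=23: (idle)

completion order = E, G, C, A, B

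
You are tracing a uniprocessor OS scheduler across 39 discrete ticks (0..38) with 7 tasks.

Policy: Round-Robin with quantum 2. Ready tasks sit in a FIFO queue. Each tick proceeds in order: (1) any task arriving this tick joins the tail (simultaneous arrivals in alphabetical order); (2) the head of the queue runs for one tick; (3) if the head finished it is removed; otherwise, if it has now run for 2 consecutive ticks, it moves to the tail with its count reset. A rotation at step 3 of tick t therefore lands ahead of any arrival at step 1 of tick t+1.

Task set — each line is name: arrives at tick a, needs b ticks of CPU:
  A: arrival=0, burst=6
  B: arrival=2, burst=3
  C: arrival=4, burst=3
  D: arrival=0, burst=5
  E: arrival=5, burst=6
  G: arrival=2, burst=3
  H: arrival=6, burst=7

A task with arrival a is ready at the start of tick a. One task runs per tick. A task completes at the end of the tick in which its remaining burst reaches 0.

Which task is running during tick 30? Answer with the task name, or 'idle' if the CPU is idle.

t=0: queue=[A,D] q_used=0 → run A
t=1: queue=[A,D] q_used=1 → run A
t=2: queue=[D,A,B,G] q_used=0 → run D
t=3: queue=[D,A,B,G] q_used=1 → run D
t=4: queue=[A,B,G,D,C] q_used=0 → run A
t=5: queue=[A,B,G,D,C,E] q_used=1 → run A
t=6: queue=[B,G,D,C,E,A,H] q_used=0 → run B
t=7: queue=[B,G,D,C,E,A,H] q_used=1 → run B
t=8: queue=[G,D,C,E,A,H,B] q_used=0 → run G
t=9: queue=[G,D,C,E,A,H,B] q_used=1 → run G
t=10: queue=[D,C,E,A,H,B,G] q_used=0 → run D
t=11: queue=[D,C,E,A,H,B,G] q_used=1 → run D
t=12: queue=[C,E,A,H,B,G,D] q_used=0 → run C
t=13: queue=[C,E,A,H,B,G,D] q_used=1 → run C
t=14: queue=[E,A,H,B,G,D,C] q_used=0 → run E
t=15: queue=[E,A,H,B,G,D,C] q_used=1 → run E
t=16: queue=[A,H,B,G,D,C,E] q_used=0 → run A
t=17: queue=[A,H,B,G,D,C,E] q_used=1 → run A
t=18: queue=[H,B,G,D,C,E] q_used=0 → run H
t=19: queue=[H,B,G,D,C,E] q_used=1 → run H
t=20: queue=[B,G,D,C,E,H] q_used=0 → run B
t=21: queue=[G,D,C,E,H] q_used=0 → run G
t=22: queue=[D,C,E,H] q_used=0 → run D
t=23: queue=[C,E,H] q_used=0 → run C
t=24: queue=[E,H] q_used=0 → run E
t=25: queue=[E,H] q_used=1 → run E
t=26: queue=[H,E] q_used=0 → run H
t=27: queue=[H,E] q_used=1 → run H
t=28: queue=[E,H] q_used=0 → run E
t=29: queue=[E,H] q_used=1 → run E
t=30: queue=[H] q_used=0 → run H
t=31: queue=[H] q_used=1 → run H
t=32: queue=[H] q_used=0 → run H
t=33: (idle)
t=34: (idle)
t=35: (idle)
t=36: (idle)
t=37: (idle)
t=38: (idle)

running at tick 30 = H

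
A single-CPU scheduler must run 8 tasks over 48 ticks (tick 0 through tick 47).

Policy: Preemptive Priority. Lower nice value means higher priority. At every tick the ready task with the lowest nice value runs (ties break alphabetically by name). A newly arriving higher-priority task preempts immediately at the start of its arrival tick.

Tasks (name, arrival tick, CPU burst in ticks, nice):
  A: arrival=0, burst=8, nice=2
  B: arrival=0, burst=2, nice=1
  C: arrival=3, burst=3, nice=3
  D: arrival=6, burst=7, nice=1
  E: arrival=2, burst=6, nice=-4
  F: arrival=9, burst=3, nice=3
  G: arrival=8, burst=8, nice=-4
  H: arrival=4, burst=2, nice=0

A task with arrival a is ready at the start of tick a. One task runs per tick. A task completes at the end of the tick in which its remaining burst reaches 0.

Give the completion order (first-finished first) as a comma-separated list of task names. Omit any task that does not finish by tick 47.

completion order = B, E, G, H, D, A, C, F

t=0: ready={A,B} → run B
t=1: ready={A,B} → run B
t=2: ready={A,E} → run E
t=3: ready={A,C,E} → run E
t=4: ready={A,C,E,H} → run E
t=5: ready={A,C,E,H} → run E
t=6: ready={A,C,D,E,H} → run E
t=7: ready={A,C,D,E,H} → run E
t=8: ready={A,C,D,G,H} → run G
t=9: ready={A,C,D,F,G,H} → run G
t=10: ready={A,C,D,F,G,H} → run G
t=11: ready={A,C,D,F,G,H} → run G
t=12: ready={A,C,D,F,G,H} → run G
t=13: ready={A,C,D,F,G,H} → run G
t=14: ready={A,C,D,F,G,H} → run G
t=15: ready={A,C,D,F,G,H} → run G
t=16: ready={A,C,D,F,H} → run H
t=17: ready={A,C,D,F,H} → run H
t=18: ready={A,C,D,F} → run D
t=19: ready={A,C,D,F} → run D
t=20: ready={A,C,D,F} → run D
t=21: ready={A,C,D,F} → run D
t=22: ready={A,C,D,F} → run D
t=23: ready={A,C,D,F} → run D
t=24: ready={A,C,D,F} → run D
t=25: ready={A,C,F} → run A
t=26: ready={A,C,F} → run A
t=27: ready={A,C,F} → run A
t=28: ready={A,C,F} → run A
t=29: ready={A,C,F} → run A
t=30: ready={A,C,F} → run A
t=31: ready={A,C,F} → run A
t=32: ready={A,C,F} → run A
t=33: ready={C,F} → run C
t=34: ready={C,F} → run C
t=35: ready={C,F} → run C
t=36: ready={F} → run F
t=37: ready={F} → run F
t=38: ready={F} → run F
t=39: (idle)
t=40: (idle)
t=41: (idle)
t=42: (idle)
t=43: (idle)
t=44: (idle)
t=45: (idle)
t=46: (idle)
t=47: (idle)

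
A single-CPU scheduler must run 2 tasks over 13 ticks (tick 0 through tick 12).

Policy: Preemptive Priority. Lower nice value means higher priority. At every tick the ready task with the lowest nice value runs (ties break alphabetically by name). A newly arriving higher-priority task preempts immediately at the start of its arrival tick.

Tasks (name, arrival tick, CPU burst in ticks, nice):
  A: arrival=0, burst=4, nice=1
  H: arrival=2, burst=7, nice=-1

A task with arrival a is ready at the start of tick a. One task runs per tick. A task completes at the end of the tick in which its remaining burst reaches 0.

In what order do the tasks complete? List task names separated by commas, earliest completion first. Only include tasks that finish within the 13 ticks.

completion order = H, A

t=0: ready={A} → run A
t=1: ready={A} → run A
t=2: ready={A,H} → run H
t=3: ready={A,H} → run H
t=4: ready={A,H} → run H
t=5: ready={A,H} → run H
t=6: ready={A,H} → run H
t=7: ready={A,H} → run H
t=8: ready={A,H} → run H
t=9: ready={A} → run A
t=10: ready={A} → run A
t=11: (idle)
t=12: (idle)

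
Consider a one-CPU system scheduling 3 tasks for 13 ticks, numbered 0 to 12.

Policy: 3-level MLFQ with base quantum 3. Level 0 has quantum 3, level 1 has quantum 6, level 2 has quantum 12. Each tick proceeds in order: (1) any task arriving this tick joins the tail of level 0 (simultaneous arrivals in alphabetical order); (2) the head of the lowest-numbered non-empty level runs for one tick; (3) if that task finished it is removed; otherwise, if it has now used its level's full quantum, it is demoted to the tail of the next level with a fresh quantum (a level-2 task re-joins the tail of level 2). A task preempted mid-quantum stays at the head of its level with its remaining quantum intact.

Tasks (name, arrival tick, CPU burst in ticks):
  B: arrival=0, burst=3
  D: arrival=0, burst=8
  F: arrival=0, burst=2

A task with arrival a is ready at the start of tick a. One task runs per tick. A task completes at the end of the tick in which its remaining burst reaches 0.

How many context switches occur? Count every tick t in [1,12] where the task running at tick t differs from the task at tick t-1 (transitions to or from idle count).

t=0: L0/L1/L2 = BDF/-/- → run B
t=1: L0/L1/L2 = BDF/-/- → run B
t=2: L0/L1/L2 = BDF/-/- → run B
t=3: L0/L1/L2 = DF/-/- → run D
t=4: L0/L1/L2 = DF/-/- → run D
t=5: L0/L1/L2 = DF/-/- → run D
t=6: L0/L1/L2 = F/D/- → run F
t=7: L0/L1/L2 = F/D/- → run F
t=8: L0/L1/L2 = -/D/- → run D
t=9: L0/L1/L2 = -/D/- → run D
t=10: L0/L1/L2 = -/D/- → run D
t=11: L0/L1/L2 = -/D/- → run D
t=12: L0/L1/L2 = -/D/- → run D

context switches = 3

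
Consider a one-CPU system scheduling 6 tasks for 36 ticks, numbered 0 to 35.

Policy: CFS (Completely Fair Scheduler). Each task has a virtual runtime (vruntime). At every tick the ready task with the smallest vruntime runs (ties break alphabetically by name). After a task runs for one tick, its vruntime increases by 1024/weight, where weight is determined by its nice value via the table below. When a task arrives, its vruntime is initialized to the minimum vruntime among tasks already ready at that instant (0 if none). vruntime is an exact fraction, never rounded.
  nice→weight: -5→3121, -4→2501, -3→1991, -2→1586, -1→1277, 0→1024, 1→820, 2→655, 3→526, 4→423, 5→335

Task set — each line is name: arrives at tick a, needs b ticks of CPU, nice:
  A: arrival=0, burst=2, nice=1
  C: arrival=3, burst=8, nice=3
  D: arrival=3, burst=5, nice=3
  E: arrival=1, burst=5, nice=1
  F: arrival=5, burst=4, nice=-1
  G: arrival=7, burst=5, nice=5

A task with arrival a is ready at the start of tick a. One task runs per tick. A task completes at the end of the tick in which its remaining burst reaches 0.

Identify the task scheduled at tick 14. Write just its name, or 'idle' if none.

t=0: vr[A=0] → run A
t=1: vr[A=256/205 E=256/205] → run A
t=2: vr[E=256/205] → run E
t=3: vr[C=512/205 D=512/205 E=512/205] → run C
t=4: vr[C=239616/53915 D=512/205 E=512/205] → run D
t=5: vr[C=239616/53915 D=239616/53915 E=512/205 F=512/205] → run E
t=6: vr[C=239616/53915 D=239616/53915 E=768/205 F=512/205] → run F
t=7: vr[C=239616/53915 D=239616/53915 E=768/205 F=863744/261785 G=863744/261785] → run F
t=8: vr[C=239616/53915 D=239616/53915 E=768/205 F=1073664/261785 G=863744/261785] → run G
t=9: vr[C=239616/53915 D=239616/53915 E=768/205 F=1073664/261785 G=111484416/17539595] → run E
t=10: vr[C=239616/53915 D=239616/53915 E=1024/205 F=1073664/261785 G=111484416/17539595] → run F
t=11: vr[C=239616/53915 D=239616/53915 E=1024/205 F=1283584/261785 G=111484416/17539595] → run C
t=12: vr[C=344576/53915 D=239616/53915 E=1024/205 F=1283584/261785 G=111484416/17539595] → run D
t=13: vr[C=344576/53915 D=344576/53915 E=1024/205 F=1283584/261785 G=111484416/17539595] → run F
t=14: vr[C=344576/53915 D=344576/53915 E=1024/205 G=111484416/17539595] → run E
t=15: vr[C=344576/53915 D=344576/53915 E=256/41 G=111484416/17539595] → run E
t=16: vr[C=344576/53915 D=344576/53915 G=111484416/17539595] → run G
t=17: vr[C=344576/53915 D=344576/53915 G=165097984/17539595] → run C
t=18: vr[C=449536/53915 D=344576/53915 G=165097984/17539595] → run D
t=19: vr[C=449536/53915 D=449536/53915 G=165097984/17539595] → run C
t=20: vr[C=554496/53915 D=449536/53915 G=165097984/17539595] → run D
t=21: vr[C=554496/53915 D=554496/53915 G=165097984/17539595] → run G
t=22: vr[C=554496/53915 D=554496/53915 G=218711552/17539595] → run C
t=23: vr[C=659456/53915 D=554496/53915 G=218711552/17539595] → run D
t=24: vr[C=659456/53915 G=218711552/17539595] → run C
t=25: vr[C=764416/53915 G=218711552/17539595] → run G
t=26: vr[C=764416/53915 G=54465024/3507919] → run C
t=27: vr[C=869376/53915 G=54465024/3507919] → run G
t=28: vr[C=869376/53915] → run C
t=29: (idle)
t=30: (idle)
t=31: (idle)
t=32: (idle)
t=33: (idle)
t=34: (idle)
t=35: (idle)

running at tick 14 = E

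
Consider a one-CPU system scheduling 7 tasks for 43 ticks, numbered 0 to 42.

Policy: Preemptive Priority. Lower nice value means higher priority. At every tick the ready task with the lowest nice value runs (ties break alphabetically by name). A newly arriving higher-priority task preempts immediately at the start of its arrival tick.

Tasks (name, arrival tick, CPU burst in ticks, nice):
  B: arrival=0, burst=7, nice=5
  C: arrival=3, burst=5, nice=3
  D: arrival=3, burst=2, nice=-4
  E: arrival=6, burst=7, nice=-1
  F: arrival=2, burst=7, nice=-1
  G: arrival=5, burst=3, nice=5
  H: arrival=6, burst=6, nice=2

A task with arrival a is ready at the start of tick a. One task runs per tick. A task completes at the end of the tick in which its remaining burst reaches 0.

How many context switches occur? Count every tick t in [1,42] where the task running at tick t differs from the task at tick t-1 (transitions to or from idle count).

context switches = 10

t=0: ready={B} → run B
t=1: ready={B} → run B
t=2: ready={B,F} → run F
t=3: ready={B,C,D,F} → run D
t=4: ready={B,C,D,F} → run D
t=5: ready={B,C,F,G} → run F
t=6: ready={B,C,E,F,G,H} → run E
t=7: ready={B,C,E,F,G,H} → run E
t=8: ready={B,C,E,F,G,H} → run E
t=9: ready={B,C,E,F,G,H} → run E
t=10: ready={B,C,E,F,G,H} → run E
t=11: ready={B,C,E,F,G,H} → run E
t=12: ready={B,C,E,F,G,H} → run E
t=13: ready={B,C,F,G,H} → run F
t=14: ready={B,C,F,G,H} → run F
t=15: ready={B,C,F,G,H} → run F
t=16: ready={B,C,F,G,H} → run F
t=17: ready={B,C,F,G,H} → run F
t=18: ready={B,C,G,H} → run H
t=19: ready={B,C,G,H} → run H
t=20: ready={B,C,G,H} → run H
t=21: ready={B,C,G,H} → run H
t=22: ready={B,C,G,H} → run H
t=23: ready={B,C,G,H} → run H
t=24: ready={B,C,G} → run C
t=25: ready={B,C,G} → run C
t=26: ready={B,C,G} → run C
t=27: ready={B,C,G} → run C
t=28: ready={B,C,G} → run C
t=29: ready={B,G} → run B
t=30: ready={B,G} → run B
t=31: ready={B,G} → run B
t=32: ready={B,G} → run B
t=33: ready={B,G} → run B
t=34: ready={G} → run G
t=35: ready={G} → run G
t=36: ready={G} → run G
t=37: (idle)
t=38: (idle)
t=39: (idle)
t=40: (idle)
t=41: (idle)
t=42: (idle)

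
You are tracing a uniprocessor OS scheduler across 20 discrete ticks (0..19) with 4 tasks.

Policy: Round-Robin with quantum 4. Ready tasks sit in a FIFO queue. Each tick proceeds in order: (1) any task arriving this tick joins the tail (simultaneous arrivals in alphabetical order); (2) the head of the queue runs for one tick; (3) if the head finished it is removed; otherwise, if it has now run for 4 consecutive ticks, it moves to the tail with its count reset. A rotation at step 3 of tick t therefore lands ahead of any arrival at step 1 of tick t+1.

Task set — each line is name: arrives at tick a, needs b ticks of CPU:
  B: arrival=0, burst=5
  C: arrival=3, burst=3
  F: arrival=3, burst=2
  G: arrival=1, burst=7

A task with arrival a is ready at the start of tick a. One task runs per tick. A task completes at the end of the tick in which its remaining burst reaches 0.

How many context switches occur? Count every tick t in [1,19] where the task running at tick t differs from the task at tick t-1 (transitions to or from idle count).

context switches = 6

t=0: queue=[B] q_used=0 → run B
t=1: queue=[B,G] q_used=1 → run B
t=2: queue=[B,G] q_used=2 → run B
t=3: queue=[B,G,C,F] q_used=3 → run B
t=4: queue=[G,C,F,B] q_used=0 → run G
t=5: queue=[G,C,F,B] q_used=1 → run G
t=6: queue=[G,C,F,B] q_used=2 → run G
t=7: queue=[G,C,F,B] q_used=3 → run G
t=8: queue=[C,F,B,G] q_used=0 → run C
t=9: queue=[C,F,B,G] q_used=1 → run C
t=10: queue=[C,F,B,G] q_used=2 → run C
t=11: queue=[F,B,G] q_used=0 → run F
t=12: queue=[F,B,G] q_used=1 → run F
t=13: queue=[B,G] q_used=0 → run B
t=14: queue=[G] q_used=0 → run G
t=15: queue=[G] q_used=1 → run G
t=16: queue=[G] q_used=2 → run G
t=17: (idle)
t=18: (idle)
t=19: (idle)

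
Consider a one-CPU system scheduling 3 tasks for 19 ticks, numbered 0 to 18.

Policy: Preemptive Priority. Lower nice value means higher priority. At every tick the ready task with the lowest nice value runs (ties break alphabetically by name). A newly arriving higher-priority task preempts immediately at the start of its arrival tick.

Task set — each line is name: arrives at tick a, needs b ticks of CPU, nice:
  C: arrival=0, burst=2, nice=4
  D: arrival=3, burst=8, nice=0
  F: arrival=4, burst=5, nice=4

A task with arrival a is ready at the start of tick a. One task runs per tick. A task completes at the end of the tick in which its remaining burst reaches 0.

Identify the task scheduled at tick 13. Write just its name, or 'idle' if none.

t=0: ready={C} → run C
t=1: ready={C} → run C
t=2: (idle)
t=3: ready={D} → run D
t=4: ready={D,F} → run D
t=5: ready={D,F} → run D
t=6: ready={D,F} → run D
t=7: ready={D,F} → run D
t=8: ready={D,F} → run D
t=9: ready={D,F} → run D
t=10: ready={D,F} → run D
t=11: ready={F} → run F
t=12: ready={F} → run F
t=13: ready={F} → run F
t=14: ready={F} → run F
t=15: ready={F} → run F
t=16: (idle)
t=17: (idle)
t=18: (idle)

running at tick 13 = F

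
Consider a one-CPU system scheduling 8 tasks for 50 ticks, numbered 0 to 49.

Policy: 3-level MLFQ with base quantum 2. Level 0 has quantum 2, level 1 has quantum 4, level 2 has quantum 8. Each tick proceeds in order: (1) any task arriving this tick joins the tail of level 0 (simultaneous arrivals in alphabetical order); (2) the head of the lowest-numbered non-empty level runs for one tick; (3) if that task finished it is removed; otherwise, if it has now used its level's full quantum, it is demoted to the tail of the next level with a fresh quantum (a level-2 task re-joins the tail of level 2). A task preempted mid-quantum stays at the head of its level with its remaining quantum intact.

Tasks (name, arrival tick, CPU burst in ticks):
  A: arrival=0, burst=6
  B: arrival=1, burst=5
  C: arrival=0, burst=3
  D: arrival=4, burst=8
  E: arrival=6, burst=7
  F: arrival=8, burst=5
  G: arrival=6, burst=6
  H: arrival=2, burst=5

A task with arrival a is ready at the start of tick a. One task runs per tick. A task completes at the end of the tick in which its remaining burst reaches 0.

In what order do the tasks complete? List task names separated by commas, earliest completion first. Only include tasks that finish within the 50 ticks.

t=0: L0/L1/L2 = AC/-/- → run A
t=1: L0/L1/L2 = ACB/-/- → run A
t=2: L0/L1/L2 = CBH/A/- → run C
t=3: L0/L1/L2 = CBH/A/- → run C
t=4: L0/L1/L2 = BHD/AC/- → run B
t=5: L0/L1/L2 = BHD/AC/- → run B
t=6: L0/L1/L2 = HDEG/ACB/- → run H
t=7: L0/L1/L2 = HDEG/ACB/- → run H
t=8: L0/L1/L2 = DEGF/ACBH/- → run D
t=9: L0/L1/L2 = DEGF/ACBH/- → run D
t=10: L0/L1/L2 = EGF/ACBHD/- → run E
t=11: L0/L1/L2 = EGF/ACBHD/- → run E
t=12: L0/L1/L2 = GF/ACBHDE/- → run G
t=13: L0/L1/L2 = GF/ACBHDE/- → run G
t=14: L0/L1/L2 = F/ACBHDEG/- → run F
t=15: L0/L1/L2 = F/ACBHDEG/- → run F
t=16: L0/L1/L2 = -/ACBHDEGF/- → run A
t=17: L0/L1/L2 = -/ACBHDEGF/- → run A
t=18: L0/L1/L2 = -/ACBHDEGF/- → run A
t=19: L0/L1/L2 = -/ACBHDEGF/- → run A
t=20: L0/L1/L2 = -/CBHDEGF/- → run C
t=21: L0/L1/L2 = -/BHDEGF/- → run B
t=22: L0/L1/L2 = -/BHDEGF/- → run B
t=23: L0/L1/L2 = -/BHDEGF/- → run B
t=24: L0/L1/L2 = -/HDEGF/- → run H
t=25: L0/L1/L2 = -/HDEGF/- → run H
t=26: L0/L1/L2 = -/HDEGF/- → run H
t=27: L0/L1/L2 = -/DEGF/- → run D
t=28: L0/L1/L2 = -/DEGF/- → run D
t=29: L0/L1/L2 = -/DEGF/- → run D
t=30: L0/L1/L2 = -/DEGF/- → run D
t=31: L0/L1/L2 = -/EGF/D → run E
t=32: L0/L1/L2 = -/EGF/D → run E
t=33: L0/L1/L2 = -/EGF/D → run E
t=34: L0/L1/L2 = -/EGF/D → run E
t=35: L0/L1/L2 = -/GF/DE → run G
t=36: L0/L1/L2 = -/GF/DE → run G
t=37: L0/L1/L2 = -/GF/DE → run G
t=38: L0/L1/L2 = -/GF/DE → run G
t=39: L0/L1/L2 = -/F/DE → run F
t=40: L0/L1/L2 = -/F/DE → run F
t=41: L0/L1/L2 = -/F/DE → run F
t=42: L0/L1/L2 = -/-/DE → run D
t=43: L0/L1/L2 = -/-/DE → run D
t=44: L0/L1/L2 = -/-/E → run E
t=45: (idle)
t=46: (idle)
t=47: (idle)
t=48: (idle)
t=49: (idle)

completion order = A, C, B, H, G, F, D, E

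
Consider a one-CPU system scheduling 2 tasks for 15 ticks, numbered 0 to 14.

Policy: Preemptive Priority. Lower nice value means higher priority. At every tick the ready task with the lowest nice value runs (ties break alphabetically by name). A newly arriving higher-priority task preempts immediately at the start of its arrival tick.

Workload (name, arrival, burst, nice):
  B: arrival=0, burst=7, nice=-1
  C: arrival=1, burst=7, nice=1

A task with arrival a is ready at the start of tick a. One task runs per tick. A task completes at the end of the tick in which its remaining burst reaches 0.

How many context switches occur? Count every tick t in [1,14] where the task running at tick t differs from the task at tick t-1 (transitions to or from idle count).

t=0: ready={B} → run B
t=1: ready={B,C} → run B
t=2: ready={B,C} → run B
t=3: ready={B,C} → run B
t=4: ready={B,C} → run B
t=5: ready={B,C} → run B
t=6: ready={B,C} → run B
t=7: ready={C} → run C
t=8: ready={C} → run C
t=9: ready={C} → run C
t=10: ready={C} → run C
t=11: ready={C} → run C
t=12: ready={C} → run C
t=13: ready={C} → run C
t=14: (idle)

context switches = 2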